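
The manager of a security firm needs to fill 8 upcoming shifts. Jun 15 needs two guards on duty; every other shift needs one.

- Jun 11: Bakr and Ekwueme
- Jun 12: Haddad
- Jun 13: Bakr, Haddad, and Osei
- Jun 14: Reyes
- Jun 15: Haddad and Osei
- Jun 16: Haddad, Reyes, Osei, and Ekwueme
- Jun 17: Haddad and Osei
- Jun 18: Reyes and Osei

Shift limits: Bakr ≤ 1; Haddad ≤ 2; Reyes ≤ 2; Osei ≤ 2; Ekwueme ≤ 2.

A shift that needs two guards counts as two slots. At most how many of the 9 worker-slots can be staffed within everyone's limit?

9

Total capacity across all guards is 1+2+2+2+2 = 9, and 9 slots are needed, so at most 9 can be filled.
An assignment achieving 9: Jun 11→Ekwueme, Jun 12→Haddad, Jun 13→Bakr, Jun 14→Reyes, Jun 15→Haddad+Osei, Jun 16→Ekwueme, Jun 17→Osei, Jun 18→Reyes.
Loads: Bakr 1/1, Haddad 2/2, Reyes 2/2, Osei 2/2, Ekwueme 2/2.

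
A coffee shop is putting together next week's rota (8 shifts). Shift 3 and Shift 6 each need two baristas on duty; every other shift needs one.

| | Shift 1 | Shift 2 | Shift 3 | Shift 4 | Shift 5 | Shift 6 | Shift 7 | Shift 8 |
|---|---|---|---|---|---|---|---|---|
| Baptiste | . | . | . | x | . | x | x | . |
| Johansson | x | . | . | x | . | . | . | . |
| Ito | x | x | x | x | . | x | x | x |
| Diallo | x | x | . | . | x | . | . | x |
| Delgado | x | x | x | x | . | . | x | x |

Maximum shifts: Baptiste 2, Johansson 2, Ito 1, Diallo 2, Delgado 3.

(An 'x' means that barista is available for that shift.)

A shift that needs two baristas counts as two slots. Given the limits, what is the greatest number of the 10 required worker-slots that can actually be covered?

Total capacity across all baristas is 2+2+1+2+3 = 10, and 10 slots are needed, so at most 10 can be filled.
Shifts {Shift 3, Shift 6} need 4 slots but only Baptiste, Ito, and Delgado are available for them, supplying at most 3 — so at least 1 slot must go unfilled.
An assignment achieving 9: Shift 1→Johansson, Shift 2→Diallo, Shift 3→Ito+Delgado, Shift 4→Johansson, Shift 5→Diallo, Shift 6→Baptiste, Shift 7→Baptiste, Shift 8→Delgado.
Loads: Baptiste 2/2, Johansson 2/2, Ito 1/1, Diallo 2/2, Delgado 2/3.

9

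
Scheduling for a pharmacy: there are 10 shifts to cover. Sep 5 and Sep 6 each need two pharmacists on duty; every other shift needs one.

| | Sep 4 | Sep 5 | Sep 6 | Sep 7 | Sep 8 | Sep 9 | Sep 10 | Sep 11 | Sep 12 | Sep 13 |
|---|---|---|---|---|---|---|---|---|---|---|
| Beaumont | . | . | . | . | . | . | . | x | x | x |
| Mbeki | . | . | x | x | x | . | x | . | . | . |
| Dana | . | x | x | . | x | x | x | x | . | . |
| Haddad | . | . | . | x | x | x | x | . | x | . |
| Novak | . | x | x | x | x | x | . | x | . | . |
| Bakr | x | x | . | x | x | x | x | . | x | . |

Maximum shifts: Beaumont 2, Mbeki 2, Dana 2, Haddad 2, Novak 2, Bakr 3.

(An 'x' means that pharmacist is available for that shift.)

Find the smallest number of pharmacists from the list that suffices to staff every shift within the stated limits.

12 slots to fill and no one can take more than 3, so at least ⌈12/3⌉ = 4 pharmacists are needed.
Any 5 pharmacists together have capacity at most 3+2+2+2+2 = 11 < 12 slots, so 5 can never suffice.
Beaumont, Mbeki, Dana, Haddad, Novak, and Bakr alone can cover everything: Sep 4→Bakr, Sep 5→Dana+Novak, Sep 6→Mbeki+Dana, Sep 7→Mbeki, Sep 8→Novak, Sep 9→Haddad, Sep 10→Bakr, Sep 11→Beaumont, Sep 12→Haddad, Sep 13→Beaumont.

6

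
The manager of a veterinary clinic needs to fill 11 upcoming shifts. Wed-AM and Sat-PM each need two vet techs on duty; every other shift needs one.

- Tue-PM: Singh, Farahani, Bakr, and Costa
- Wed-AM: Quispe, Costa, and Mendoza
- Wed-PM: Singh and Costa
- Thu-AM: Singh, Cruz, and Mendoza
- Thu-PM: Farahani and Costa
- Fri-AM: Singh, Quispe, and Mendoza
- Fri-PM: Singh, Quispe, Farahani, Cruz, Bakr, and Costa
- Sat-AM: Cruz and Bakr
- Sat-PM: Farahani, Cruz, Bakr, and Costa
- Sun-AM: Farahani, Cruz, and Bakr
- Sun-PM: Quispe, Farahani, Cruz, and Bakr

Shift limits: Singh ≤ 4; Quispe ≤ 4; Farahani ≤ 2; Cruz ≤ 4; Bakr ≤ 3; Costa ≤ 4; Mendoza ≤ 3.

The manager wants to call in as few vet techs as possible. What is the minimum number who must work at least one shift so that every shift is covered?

4

13 slots to fill and no one can take more than 4, so at least ⌈13/4⌉ = 4 vet techs are needed.
Singh, Quispe, Cruz, and Costa alone can cover everything: Tue-PM→Singh, Wed-AM→Quispe+Costa, Wed-PM→Singh, Thu-AM→Singh, Thu-PM→Costa, Fri-AM→Singh, Fri-PM→Quispe, Sat-AM→Cruz, Sat-PM→Cruz+Costa, Sun-AM→Cruz, Sun-PM→Quispe.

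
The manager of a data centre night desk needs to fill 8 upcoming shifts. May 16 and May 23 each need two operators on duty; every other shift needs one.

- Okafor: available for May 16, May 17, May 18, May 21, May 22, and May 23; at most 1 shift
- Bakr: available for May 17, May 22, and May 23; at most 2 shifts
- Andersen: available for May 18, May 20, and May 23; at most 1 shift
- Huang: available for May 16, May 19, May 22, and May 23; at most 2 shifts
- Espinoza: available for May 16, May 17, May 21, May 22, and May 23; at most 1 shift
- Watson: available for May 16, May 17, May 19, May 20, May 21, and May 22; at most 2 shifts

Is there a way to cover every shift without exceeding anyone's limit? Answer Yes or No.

Total capacity is 1+2+1+2+1+2 = 9 but 10 worker-slots are needed — infeasible.

No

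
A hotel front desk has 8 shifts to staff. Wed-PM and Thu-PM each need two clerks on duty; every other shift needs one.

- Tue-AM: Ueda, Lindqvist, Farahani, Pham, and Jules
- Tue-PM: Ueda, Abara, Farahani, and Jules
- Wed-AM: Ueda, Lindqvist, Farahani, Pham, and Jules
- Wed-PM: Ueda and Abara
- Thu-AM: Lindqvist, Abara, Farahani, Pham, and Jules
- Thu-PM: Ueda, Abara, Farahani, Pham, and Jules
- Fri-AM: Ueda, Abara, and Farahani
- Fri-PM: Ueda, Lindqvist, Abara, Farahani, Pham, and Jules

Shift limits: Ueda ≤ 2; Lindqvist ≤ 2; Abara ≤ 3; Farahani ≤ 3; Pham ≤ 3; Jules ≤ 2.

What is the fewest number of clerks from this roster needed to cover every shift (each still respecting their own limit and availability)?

4

10 slots to fill and no one can take more than 3, so at least ⌈10/3⌉ = 4 clerks are needed.
Ueda, Lindqvist, Abara, and Farahani alone can cover everything: Tue-AM→Ueda, Tue-PM→Abara, Wed-AM→Lindqvist, Wed-PM→Ueda+Abara, Thu-AM→Lindqvist, Thu-PM→Abara+Farahani, Fri-AM→Farahani, Fri-PM→Farahani.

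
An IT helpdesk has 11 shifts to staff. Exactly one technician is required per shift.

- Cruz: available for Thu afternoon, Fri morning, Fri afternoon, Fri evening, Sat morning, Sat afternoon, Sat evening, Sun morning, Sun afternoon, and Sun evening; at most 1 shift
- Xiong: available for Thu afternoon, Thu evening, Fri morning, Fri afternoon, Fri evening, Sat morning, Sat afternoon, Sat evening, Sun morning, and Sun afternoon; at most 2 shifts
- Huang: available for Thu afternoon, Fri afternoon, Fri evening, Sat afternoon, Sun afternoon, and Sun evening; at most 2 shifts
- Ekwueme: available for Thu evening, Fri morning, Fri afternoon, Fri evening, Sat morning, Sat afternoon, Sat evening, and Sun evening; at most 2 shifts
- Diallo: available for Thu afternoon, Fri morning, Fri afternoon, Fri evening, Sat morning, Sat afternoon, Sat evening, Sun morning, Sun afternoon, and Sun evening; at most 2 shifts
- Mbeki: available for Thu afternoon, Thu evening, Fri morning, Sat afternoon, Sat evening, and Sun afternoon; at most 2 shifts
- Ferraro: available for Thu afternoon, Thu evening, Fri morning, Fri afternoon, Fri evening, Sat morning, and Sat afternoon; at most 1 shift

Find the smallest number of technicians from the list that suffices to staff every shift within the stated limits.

6

11 slots to fill and no one can take more than 2, so at least ⌈11/2⌉ = 6 technicians are needed.
Cruz, Xiong, Huang, Ekwueme, Diallo, and Mbeki alone can cover everything: Thu afternoon→Huang, Thu evening→Xiong, Fri morning→Ekwueme, Fri afternoon→Ekwueme, Fri evening→Diallo, Sat morning→Xiong, Sat afternoon→Mbeki, Sat evening→Diallo, Sun morning→Cruz, Sun afternoon→Mbeki, Sun evening→Huang.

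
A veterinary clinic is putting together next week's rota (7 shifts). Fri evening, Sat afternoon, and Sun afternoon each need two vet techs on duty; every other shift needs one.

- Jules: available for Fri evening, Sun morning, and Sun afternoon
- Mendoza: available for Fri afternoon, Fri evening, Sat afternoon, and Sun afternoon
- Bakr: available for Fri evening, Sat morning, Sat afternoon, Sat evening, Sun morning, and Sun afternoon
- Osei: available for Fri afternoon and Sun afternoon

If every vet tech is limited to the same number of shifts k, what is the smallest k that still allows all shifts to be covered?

3

With 4 vet techs and 10 worker-slots to fill, someone must work at least ⌈10/4⌉ = 3 shifts, so k ≥ 3.
k = 3 works: Fri afternoon→Mendoza, Fri evening→Jules+Mendoza, Sat morning→Bakr, Sat afternoon→Mendoza+Bakr, Sat evening→Bakr, Sun morning→Jules, Sun afternoon→Jules+Osei.
Loads: Jules 3, Mendoza 3, Bakr 3, Osei 1 — all ≤ 3.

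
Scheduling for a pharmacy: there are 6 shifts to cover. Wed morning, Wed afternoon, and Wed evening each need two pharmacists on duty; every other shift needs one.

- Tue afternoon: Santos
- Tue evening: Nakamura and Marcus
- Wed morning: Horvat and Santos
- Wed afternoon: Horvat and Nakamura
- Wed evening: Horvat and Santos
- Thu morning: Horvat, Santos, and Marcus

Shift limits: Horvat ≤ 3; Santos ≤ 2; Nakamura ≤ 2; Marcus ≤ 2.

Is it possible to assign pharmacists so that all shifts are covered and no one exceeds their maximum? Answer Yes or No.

No

Total capacity is 9 and 9 slots are needed, so capacity alone doesn't rule it out.
Shifts {Tue afternoon, Wed morning, Wed evening} need 5 worker-slots in total, but the pharmacists available for any of those shifts (Horvat and Santos) can supply at most 4 among them. So no valid schedule exists.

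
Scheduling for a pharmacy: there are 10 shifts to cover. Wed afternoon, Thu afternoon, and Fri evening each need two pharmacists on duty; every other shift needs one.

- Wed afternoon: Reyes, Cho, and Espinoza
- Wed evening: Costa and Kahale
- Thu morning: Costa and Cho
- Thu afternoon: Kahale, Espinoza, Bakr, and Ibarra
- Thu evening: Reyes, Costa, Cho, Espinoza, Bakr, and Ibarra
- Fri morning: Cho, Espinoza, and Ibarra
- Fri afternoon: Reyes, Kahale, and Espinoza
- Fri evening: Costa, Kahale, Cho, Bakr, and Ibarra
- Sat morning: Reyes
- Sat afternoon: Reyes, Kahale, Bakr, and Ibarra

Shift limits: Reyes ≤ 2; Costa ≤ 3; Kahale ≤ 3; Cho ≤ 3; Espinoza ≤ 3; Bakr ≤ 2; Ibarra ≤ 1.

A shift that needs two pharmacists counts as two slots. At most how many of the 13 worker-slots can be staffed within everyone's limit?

13

Total capacity across all pharmacists is 2+3+3+3+3+2+1 = 17, and 13 slots are needed, so at most 13 can be filled.
An assignment achieving 13: Wed afternoon→Reyes+Cho, Wed evening→Costa, Thu morning→Costa, Thu afternoon→Kahale+Espinoza, Thu evening→Espinoza, Fri morning→Cho, Fri afternoon→Kahale, Fri evening→Costa+Cho, Sat morning→Reyes, Sat afternoon→Kahale.
Loads: Reyes 2/2, Costa 3/3, Kahale 3/3, Cho 3/3, Espinoza 2/3, Bakr 0/2, Ibarra 0/1.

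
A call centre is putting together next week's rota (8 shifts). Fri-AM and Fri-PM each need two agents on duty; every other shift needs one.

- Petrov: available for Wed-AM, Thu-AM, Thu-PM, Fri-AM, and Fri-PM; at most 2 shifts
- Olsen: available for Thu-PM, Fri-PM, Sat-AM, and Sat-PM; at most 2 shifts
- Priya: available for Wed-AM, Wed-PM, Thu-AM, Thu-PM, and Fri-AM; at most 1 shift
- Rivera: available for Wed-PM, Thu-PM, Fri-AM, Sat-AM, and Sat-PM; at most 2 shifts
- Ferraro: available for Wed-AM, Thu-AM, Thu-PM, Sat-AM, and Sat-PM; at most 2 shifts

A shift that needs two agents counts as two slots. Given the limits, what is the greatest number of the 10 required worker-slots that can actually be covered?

Total capacity across all agents is 2+2+1+2+2 = 9, and 10 slots are needed, so at most 9 can be filled.
An assignment achieving 9: Wed-AM→Petrov, Wed-PM→Priya, Thu-AM→Ferraro, Thu-PM→Ferraro, Fri-AM→Rivera, Fri-PM→Petrov+Olsen, Sat-AM→Olsen, Sat-PM→Rivera.
Loads: Petrov 2/2, Olsen 2/2, Priya 1/1, Rivera 2/2, Ferraro 2/2.

9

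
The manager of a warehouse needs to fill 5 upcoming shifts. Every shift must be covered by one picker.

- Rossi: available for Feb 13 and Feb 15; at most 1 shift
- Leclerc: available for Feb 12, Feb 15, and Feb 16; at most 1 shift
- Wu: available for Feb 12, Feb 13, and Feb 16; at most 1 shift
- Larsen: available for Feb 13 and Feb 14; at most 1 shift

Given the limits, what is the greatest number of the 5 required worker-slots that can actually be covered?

Total capacity across all pickers is 1+1+1+1 = 4, and 5 slots are needed, so at most 4 can be filled.
An assignment achieving 4: Feb 12→Leclerc, Feb 14→Larsen, Feb 15→Rossi, Feb 16→Wu.
Loads: Rossi 1/1, Leclerc 1/1, Wu 1/1, Larsen 1/1.

4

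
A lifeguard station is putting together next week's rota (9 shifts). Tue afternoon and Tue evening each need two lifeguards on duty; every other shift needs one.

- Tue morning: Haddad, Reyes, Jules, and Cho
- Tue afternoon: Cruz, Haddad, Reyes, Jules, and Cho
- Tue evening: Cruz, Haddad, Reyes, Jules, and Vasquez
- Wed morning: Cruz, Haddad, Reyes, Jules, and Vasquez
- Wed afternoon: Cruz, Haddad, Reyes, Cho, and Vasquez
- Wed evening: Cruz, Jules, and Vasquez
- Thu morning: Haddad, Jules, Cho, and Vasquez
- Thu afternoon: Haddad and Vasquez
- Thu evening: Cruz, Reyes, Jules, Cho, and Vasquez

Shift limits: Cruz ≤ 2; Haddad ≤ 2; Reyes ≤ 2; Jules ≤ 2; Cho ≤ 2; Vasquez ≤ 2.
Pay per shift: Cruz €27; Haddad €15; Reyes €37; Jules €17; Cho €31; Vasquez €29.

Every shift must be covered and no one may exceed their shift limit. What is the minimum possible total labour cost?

€275

Picking the cheapest available lifeguard for each shift independently would cost €173, but that ignores the shift limits.
An optimal schedule: Tue morning→Haddad, Tue afternoon→Cruz+Cho, Tue evening→Vasquez+Reyes, Wed morning→Cruz, Wed afternoon→Vasquez, Wed evening→Jules, Thu morning→Jules, Thu afternoon→Haddad, Thu evening→Cho.
Total: 15 + 27 + 31 + 29 + 37 + 27 + 29 + 17 + 17 + 15 + 31 = €275.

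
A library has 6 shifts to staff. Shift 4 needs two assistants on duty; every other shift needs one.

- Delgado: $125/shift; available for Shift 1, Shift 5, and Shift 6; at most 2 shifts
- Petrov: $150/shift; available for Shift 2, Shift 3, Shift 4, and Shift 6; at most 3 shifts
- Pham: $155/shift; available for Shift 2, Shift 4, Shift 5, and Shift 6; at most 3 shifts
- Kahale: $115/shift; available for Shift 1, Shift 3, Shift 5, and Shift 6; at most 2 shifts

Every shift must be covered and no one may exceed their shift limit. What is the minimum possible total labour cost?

$935

Shift 4 can only be covered by Petrov and Pham, so that assignment is forced.
Picking the cheapest available assistant for each shift independently would cost $915, but that ignores the shift limits.
An optimal schedule: Shift 1→Kahale, Shift 2→Petrov, Shift 3→Kahale, Shift 4→Petrov+Pham, Shift 5→Delgado, Shift 6→Delgado.
Total: 115 + 150 + 115 + 150 + 155 + 125 + 125 = $935.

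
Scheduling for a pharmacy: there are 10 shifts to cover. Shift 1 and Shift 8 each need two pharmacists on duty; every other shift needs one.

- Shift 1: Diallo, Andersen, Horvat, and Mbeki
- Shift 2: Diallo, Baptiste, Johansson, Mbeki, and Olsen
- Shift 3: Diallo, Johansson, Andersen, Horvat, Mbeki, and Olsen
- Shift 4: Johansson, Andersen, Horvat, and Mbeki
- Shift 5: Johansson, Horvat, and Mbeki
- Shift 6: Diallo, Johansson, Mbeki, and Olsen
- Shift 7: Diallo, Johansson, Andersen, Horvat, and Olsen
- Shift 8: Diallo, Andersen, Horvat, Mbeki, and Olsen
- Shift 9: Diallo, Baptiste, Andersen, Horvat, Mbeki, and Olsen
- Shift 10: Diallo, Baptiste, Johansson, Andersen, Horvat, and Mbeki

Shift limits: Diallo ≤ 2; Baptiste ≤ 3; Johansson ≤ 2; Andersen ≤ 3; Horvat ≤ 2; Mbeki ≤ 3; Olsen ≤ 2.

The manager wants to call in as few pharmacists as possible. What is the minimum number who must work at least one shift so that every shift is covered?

12 slots to fill and no one can take more than 3, so at least ⌈12/3⌉ = 4 pharmacists are needed.
Any 4 pharmacists together have capacity at most 3+3+3+2 = 11 < 12 slots, so 4 can never suffice.
Diallo, Baptiste, Johansson, Andersen, and Horvat alone can cover everything: Shift 1→Diallo+Andersen, Shift 2→Baptiste, Shift 3→Andersen, Shift 4→Johansson, Shift 5→Johansson, Shift 6→Diallo, Shift 7→Horvat, Shift 8→Andersen+Horvat, Shift 9→Baptiste, Shift 10→Baptiste.

5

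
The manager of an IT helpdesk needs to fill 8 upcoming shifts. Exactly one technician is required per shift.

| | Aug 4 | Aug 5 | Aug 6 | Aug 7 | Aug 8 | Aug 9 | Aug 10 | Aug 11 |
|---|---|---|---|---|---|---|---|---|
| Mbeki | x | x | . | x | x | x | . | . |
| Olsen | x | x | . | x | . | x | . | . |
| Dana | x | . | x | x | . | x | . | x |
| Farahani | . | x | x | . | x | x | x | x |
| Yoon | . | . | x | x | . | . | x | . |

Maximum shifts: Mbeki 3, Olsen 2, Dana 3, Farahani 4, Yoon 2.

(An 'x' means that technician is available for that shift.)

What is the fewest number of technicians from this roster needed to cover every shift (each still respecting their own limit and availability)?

3

8 slots to fill and no one can take more than 4, so at least ⌈8/4⌉ = 2 technicians are needed.
Any 2 technicians together have capacity at most 4+3 = 7 < 8 slots, so 2 can never suffice.
Mbeki, Olsen, and Farahani alone can cover everything: Aug 4→Mbeki, Aug 5→Olsen, Aug 6→Farahani, Aug 7→Mbeki, Aug 8→Mbeki, Aug 9→Olsen, Aug 10→Farahani, Aug 11→Farahani.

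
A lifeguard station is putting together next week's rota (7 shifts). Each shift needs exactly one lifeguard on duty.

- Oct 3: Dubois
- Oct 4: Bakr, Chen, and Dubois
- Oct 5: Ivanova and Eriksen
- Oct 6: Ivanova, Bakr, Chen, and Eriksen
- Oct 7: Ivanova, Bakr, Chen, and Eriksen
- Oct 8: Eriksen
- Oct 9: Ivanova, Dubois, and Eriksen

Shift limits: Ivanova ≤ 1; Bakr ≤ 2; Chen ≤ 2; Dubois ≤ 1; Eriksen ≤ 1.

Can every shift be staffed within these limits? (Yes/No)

No

Total capacity is 7 and 7 slots are needed, so capacity alone doesn't rule it out.
Shifts {Oct 3, Oct 5, Oct 8, Oct 9} need 4 worker-slots in total, but the lifeguards available for any of those shifts (Ivanova, Dubois, and Eriksen) can supply at most 3 among them. So no valid schedule exists.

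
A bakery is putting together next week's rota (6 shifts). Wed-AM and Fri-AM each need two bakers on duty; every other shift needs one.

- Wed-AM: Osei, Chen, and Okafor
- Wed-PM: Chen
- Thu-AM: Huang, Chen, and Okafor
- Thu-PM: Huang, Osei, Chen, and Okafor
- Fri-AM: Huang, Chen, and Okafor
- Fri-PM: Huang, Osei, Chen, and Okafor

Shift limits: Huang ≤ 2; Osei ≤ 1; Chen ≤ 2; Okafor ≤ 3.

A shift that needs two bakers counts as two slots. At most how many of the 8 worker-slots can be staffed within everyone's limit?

8

Total capacity across all bakers is 2+1+2+3 = 8, and 8 slots are needed, so at most 8 can be filled.
An assignment achieving 8: Wed-AM→Osei+Chen, Wed-PM→Chen, Thu-AM→Huang, Thu-PM→Okafor, Fri-AM→Huang+Okafor, Fri-PM→Okafor.
Loads: Huang 2/2, Osei 1/1, Chen 2/2, Okafor 3/3.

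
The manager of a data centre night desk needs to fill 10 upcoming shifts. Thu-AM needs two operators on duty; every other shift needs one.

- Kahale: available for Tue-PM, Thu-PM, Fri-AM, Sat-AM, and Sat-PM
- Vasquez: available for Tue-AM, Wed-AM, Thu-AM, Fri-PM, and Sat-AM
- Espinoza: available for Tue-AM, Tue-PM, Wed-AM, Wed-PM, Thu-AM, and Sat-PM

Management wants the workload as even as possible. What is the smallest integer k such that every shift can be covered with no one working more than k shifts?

With 3 operators and 11 worker-slots to fill, someone must work at least ⌈11/3⌉ = 4 shifts, so k ≥ 4.
k = 4 works: Tue-AM→Vasquez, Tue-PM→Kahale, Wed-AM→Vasquez, Wed-PM→Espinoza, Thu-AM→Vasquez+Espinoza, Thu-PM→Kahale, Fri-AM→Kahale, Fri-PM→Vasquez, Sat-AM→Kahale, Sat-PM→Espinoza.
Loads: Kahale 4, Vasquez 4, Espinoza 3 — all ≤ 4.

4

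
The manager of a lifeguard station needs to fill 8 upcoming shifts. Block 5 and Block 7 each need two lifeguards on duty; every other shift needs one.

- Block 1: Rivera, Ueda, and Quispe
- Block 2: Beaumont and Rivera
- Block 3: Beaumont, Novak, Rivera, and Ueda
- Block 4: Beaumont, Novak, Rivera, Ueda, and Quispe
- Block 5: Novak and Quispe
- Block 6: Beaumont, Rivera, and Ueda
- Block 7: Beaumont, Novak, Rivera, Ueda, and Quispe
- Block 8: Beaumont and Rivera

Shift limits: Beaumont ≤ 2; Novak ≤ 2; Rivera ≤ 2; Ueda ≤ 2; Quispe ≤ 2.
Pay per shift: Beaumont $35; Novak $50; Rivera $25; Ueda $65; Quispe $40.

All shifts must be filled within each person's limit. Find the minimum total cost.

$430

Block 5 can only be covered by Novak and Quispe, so that assignment is forced.
Picking the cheapest available lifeguard for each shift independently would cost $300, but that ignores the shift limits.
An optimal schedule: Block 1→Rivera, Block 2→Beaumont, Block 3→Novak, Block 4→Ueda, Block 5→Novak+Quispe, Block 6→Rivera, Block 7→Ueda+Quispe, Block 8→Beaumont.
Total: 25 + 35 + 50 + 65 + 50 + 40 + 25 + 65 + 40 + 35 = $430.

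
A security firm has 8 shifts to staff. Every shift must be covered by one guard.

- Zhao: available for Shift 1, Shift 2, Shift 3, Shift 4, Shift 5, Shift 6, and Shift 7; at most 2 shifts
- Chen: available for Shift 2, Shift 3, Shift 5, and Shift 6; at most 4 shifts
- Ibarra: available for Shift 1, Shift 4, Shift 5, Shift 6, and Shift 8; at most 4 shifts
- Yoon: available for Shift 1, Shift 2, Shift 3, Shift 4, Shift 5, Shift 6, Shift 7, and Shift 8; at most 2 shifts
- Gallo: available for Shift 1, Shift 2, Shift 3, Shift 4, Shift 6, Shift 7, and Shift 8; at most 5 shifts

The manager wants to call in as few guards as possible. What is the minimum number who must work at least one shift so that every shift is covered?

2

8 slots to fill and no one can take more than 5, so at least ⌈8/5⌉ = 2 guards are needed.
Chen and Gallo alone can cover everything: Shift 1→Gallo, Shift 2→Chen, Shift 3→Chen, Shift 4→Gallo, Shift 5→Chen, Shift 6→Chen, Shift 7→Gallo, Shift 8→Gallo.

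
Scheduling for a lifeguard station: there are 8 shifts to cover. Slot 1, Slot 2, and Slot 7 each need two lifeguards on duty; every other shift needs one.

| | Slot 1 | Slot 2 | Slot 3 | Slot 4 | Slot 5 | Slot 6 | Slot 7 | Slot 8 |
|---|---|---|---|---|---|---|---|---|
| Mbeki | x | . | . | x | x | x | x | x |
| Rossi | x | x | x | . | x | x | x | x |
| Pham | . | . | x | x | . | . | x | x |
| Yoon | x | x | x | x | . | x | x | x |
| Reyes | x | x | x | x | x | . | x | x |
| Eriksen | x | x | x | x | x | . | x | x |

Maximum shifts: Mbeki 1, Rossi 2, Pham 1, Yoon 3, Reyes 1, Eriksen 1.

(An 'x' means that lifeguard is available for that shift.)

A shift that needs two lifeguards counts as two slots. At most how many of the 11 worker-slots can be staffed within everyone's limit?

Total capacity across all lifeguards is 1+2+1+3+1+1 = 9, and 11 slots are needed, so at most 9 can be filled.
An assignment achieving 9: Slot 1→Yoon+Reyes, Slot 2→Rossi+Yoon, Slot 3→Pham, Slot 4→Yoon, Slot 5→Rossi, Slot 6→Mbeki, Slot 7→Eriksen.
Loads: Mbeki 1/1, Rossi 2/2, Pham 1/1, Yoon 3/3, Reyes 1/1, Eriksen 1/1.

9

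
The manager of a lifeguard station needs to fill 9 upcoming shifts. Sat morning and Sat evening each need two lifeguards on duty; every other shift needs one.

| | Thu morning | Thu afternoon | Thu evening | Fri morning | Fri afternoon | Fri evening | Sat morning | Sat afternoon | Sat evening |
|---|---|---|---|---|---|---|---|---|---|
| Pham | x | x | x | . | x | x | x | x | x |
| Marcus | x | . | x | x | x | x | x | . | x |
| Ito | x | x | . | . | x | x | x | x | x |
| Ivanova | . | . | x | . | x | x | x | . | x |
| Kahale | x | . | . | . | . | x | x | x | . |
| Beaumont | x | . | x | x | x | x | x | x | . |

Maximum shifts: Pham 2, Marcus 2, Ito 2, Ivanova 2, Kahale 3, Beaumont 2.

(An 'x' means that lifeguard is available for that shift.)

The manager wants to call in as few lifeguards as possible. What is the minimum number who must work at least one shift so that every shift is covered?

5

11 slots to fill and no one can take more than 3, so at least ⌈11/3⌉ = 4 lifeguards are needed.
Any 4 lifeguards together have capacity at most 3+2+2+2 = 9 < 11 slots, so 4 can never suffice.
Pham, Marcus, Ito, Ivanova, and Kahale alone can cover everything: Thu morning→Kahale, Thu afternoon→Pham, Thu evening→Pham, Fri morning→Marcus, Fri afternoon→Marcus, Fri evening→Kahale, Sat morning→Ivanova+Kahale, Sat afternoon→Ito, Sat evening→Ito+Ivanova.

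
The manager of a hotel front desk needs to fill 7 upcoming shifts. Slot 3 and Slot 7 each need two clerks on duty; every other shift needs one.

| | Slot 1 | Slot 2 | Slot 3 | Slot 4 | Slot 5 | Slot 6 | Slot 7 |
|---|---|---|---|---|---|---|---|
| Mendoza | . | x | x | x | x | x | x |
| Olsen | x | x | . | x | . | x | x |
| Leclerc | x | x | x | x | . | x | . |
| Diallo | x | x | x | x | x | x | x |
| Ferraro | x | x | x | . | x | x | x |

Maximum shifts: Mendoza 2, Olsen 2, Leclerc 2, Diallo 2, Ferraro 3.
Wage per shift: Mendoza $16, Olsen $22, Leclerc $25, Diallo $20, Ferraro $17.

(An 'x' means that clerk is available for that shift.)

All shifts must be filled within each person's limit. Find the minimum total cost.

$167

Picking the cheapest available clerk for each shift independently would cost $147, but that ignores the shift limits.
An optimal schedule: Slot 1→Ferraro, Slot 2→Ferraro, Slot 3→Ferraro+Diallo, Slot 4→Mendoza, Slot 5→Mendoza, Slot 6→Olsen, Slot 7→Diallo+Olsen.
Total: 17 + 17 + 17 + 20 + 16 + 16 + 22 + 20 + 22 = $167.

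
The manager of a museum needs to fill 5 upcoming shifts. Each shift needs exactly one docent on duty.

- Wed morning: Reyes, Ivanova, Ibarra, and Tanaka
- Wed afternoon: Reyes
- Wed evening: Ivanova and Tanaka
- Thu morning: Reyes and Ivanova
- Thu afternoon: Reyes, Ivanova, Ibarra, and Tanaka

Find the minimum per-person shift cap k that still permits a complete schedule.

2

With 4 docents and 5 worker-slots to fill, someone must work at least ⌈5/4⌉ = 2 shifts, so k ≥ 2.
k = 2 works: Wed morning→Ivanova, Wed afternoon→Reyes, Wed evening→Ivanova, Thu morning→Reyes, Thu afternoon→Ibarra.
Loads: Reyes 2, Ivanova 2, Ibarra 1, Tanaka 0 — all ≤ 2.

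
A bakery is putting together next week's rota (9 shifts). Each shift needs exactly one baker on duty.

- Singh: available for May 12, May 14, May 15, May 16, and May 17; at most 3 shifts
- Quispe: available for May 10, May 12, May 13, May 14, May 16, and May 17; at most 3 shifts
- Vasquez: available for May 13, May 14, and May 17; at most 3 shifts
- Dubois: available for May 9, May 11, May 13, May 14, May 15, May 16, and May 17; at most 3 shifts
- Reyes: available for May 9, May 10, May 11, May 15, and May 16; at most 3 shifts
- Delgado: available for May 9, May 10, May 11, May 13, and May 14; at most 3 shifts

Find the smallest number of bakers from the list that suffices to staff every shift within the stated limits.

9 slots to fill and no one can take more than 3, so at least ⌈9/3⌉ = 3 bakers are needed.
Singh, Quispe, and Dubois alone can cover everything: May 9→Dubois, May 10→Quispe, May 11→Dubois, May 12→Singh, May 13→Quispe, May 14→Singh, May 15→Singh, May 16→Quispe, May 17→Dubois.

3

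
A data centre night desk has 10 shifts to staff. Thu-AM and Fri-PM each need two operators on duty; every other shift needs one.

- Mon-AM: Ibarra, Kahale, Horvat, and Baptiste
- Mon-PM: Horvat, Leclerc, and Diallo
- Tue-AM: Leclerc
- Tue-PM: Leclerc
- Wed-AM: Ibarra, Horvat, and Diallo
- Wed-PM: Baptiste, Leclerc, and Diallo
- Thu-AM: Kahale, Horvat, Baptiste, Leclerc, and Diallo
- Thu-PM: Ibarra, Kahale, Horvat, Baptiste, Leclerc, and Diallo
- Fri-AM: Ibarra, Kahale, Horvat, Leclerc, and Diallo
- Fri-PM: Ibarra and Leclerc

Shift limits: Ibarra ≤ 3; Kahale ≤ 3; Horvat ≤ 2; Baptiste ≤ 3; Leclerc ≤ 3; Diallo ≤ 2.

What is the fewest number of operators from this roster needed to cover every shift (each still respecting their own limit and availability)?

5

12 slots to fill and no one can take more than 3, so at least ⌈12/3⌉ = 4 operators are needed.
No set of 4 operators can cover every shift (each such set leaves at least one shift with no one available or exceeds a cap).
Ibarra, Kahale, Horvat, Baptiste, and Leclerc alone can cover everything: Mon-AM→Ibarra, Mon-PM→Horvat, Tue-AM→Leclerc, Tue-PM→Leclerc, Wed-AM→Ibarra, Wed-PM→Baptiste, Thu-AM→Kahale+Horvat, Thu-PM→Kahale, Fri-AM→Kahale, Fri-PM→Ibarra+Leclerc.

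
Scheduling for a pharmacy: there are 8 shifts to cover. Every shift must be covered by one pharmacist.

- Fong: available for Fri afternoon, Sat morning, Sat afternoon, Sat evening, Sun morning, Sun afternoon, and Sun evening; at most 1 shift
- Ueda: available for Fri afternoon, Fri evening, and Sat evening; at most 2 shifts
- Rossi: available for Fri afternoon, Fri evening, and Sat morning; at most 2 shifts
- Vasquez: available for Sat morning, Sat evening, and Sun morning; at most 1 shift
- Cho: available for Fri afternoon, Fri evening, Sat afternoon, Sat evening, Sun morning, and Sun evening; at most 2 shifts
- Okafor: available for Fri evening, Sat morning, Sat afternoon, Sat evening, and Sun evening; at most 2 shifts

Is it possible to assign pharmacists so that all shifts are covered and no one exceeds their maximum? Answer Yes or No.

Yes

Sun afternoon can only be covered by Fong, so that assignment is forced.
One valid schedule: Fri afternoon→Ueda, Fri evening→Ueda, Sat morning→Rossi, Sat afternoon→Cho, Sat evening→Okafor, Sun morning→Vasquez, Sun afternoon→Fong, Sun evening→Cho.
Loads: Fong 1/1, Ueda 2/2, Rossi 1/2, Vasquez 1/1, Cho 2/2, Okafor 1/2 — all within limits.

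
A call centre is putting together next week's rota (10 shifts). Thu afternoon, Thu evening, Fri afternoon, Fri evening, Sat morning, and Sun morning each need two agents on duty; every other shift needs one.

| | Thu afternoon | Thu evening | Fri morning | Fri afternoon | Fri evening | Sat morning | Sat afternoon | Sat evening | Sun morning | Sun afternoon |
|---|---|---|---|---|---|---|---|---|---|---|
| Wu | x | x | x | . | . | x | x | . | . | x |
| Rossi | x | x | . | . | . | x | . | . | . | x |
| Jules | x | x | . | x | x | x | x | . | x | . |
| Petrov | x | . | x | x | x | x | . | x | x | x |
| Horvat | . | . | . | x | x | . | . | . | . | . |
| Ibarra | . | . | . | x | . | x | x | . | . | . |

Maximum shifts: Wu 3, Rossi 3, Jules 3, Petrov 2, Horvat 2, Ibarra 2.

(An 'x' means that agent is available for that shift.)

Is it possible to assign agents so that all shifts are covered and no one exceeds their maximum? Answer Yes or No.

Total capacity is 3+3+3+2+2+2 = 15 but 16 worker-slots are needed — infeasible.

No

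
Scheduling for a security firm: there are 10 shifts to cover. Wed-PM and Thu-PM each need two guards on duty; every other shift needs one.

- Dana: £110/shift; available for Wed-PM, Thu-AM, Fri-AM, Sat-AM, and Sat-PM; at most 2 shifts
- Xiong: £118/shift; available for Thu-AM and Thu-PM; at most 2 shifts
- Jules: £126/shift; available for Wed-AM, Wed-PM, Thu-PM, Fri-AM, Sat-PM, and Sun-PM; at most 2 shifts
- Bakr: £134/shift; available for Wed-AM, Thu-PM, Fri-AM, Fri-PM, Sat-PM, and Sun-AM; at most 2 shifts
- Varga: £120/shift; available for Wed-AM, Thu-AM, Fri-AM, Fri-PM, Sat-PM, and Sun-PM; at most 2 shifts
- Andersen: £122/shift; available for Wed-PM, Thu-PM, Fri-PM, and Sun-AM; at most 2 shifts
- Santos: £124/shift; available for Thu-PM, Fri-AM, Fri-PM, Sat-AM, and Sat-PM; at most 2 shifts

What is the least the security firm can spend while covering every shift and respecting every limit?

£1440

Picking the cheapest available guard for each shift independently would cost £1394, but that ignores the shift limits.
An optimal schedule: Wed-AM→Varga, Wed-PM→Dana+Andersen, Thu-AM→Xiong, Thu-PM→Xiong+Jules, Fri-AM→Santos, Fri-PM→Santos, Sat-AM→Dana, Sat-PM→Jules, Sun-AM→Andersen, Sun-PM→Varga.
Total: 120 + 110 + 122 + 118 + 118 + 126 + 124 + 124 + 110 + 126 + 122 + 120 = £1440.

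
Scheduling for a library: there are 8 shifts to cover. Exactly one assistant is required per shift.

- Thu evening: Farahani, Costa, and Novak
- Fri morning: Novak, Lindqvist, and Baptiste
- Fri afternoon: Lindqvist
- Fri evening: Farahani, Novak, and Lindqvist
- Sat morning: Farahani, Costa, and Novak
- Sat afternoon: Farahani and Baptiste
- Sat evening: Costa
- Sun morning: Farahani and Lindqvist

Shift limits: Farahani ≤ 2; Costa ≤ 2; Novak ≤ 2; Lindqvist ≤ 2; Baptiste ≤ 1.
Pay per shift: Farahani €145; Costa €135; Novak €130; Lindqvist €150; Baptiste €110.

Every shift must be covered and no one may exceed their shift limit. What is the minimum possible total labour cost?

Fri afternoon can only be covered by Lindqvist, so that assignment is forced.
Sat evening can only be covered by Costa, so that assignment is forced.
Picking the cheapest available assistant for each shift independently would cost €1040, but that ignores the shift limits.
An optimal schedule: Thu evening→Novak, Fri morning→Novak, Fri afternoon→Lindqvist, Fri evening→Farahani, Sat morning→Costa, Sat afternoon→Baptiste, Sat evening→Costa, Sun morning→Farahani.
Total: 130 + 130 + 150 + 145 + 135 + 110 + 135 + 145 = €1080.

€1080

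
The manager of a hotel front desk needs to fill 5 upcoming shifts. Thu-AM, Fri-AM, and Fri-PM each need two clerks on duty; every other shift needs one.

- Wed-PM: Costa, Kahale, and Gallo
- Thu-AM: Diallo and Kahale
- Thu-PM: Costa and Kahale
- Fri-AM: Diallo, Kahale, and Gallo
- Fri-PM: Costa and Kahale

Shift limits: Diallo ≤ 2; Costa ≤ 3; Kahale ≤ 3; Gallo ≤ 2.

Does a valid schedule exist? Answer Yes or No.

Yes

Thu-AM can only be covered by Diallo and Kahale, so that assignment is forced.
Fri-PM can only be covered by Costa and Kahale, so that assignment is forced.
One valid schedule: Wed-PM→Costa, Thu-AM→Diallo+Kahale, Thu-PM→Costa, Fri-AM→Diallo+Kahale, Fri-PM→Costa+Kahale.
Loads: Diallo 2/2, Costa 3/3, Kahale 3/3, Gallo 0/2 — all within limits.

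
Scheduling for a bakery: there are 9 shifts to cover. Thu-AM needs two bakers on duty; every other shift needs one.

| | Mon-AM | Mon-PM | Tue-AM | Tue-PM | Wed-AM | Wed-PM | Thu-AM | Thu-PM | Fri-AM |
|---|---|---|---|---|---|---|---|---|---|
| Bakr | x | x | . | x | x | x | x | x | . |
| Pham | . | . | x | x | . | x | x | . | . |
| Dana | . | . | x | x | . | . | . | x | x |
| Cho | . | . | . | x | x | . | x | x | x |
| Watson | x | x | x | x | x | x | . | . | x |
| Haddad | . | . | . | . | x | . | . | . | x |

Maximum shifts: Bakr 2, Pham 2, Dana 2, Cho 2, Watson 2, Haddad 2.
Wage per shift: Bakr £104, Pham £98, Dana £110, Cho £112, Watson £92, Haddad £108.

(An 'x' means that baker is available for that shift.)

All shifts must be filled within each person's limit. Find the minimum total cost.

£1024

Picking the cheapest available baker for each shift independently would cost £950, but that ignores the shift limits.
An optimal schedule: Mon-AM→Watson, Mon-PM→Watson, Tue-AM→Pham, Tue-PM→Dana, Wed-AM→Haddad, Wed-PM→Bakr, Thu-AM→Pham+Bakr, Thu-PM→Dana, Fri-AM→Haddad.
Total: 92 + 92 + 98 + 110 + 108 + 104 + 98 + 104 + 110 + 108 = £1024.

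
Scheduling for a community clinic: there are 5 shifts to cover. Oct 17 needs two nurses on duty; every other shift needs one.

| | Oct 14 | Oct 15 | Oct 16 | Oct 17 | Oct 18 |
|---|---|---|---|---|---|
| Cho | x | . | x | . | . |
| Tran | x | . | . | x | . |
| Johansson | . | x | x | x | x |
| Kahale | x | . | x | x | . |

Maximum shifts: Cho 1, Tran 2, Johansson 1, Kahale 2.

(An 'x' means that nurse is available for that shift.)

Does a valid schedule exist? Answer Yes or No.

No

Total capacity is 6 and 6 slots are needed, so capacity alone doesn't rule it out.
Shifts {Oct 15, Oct 18} need 2 worker-slots in total, but the nurses available for any of those shifts (Johansson) can supply at most 1 among them. So no valid schedule exists.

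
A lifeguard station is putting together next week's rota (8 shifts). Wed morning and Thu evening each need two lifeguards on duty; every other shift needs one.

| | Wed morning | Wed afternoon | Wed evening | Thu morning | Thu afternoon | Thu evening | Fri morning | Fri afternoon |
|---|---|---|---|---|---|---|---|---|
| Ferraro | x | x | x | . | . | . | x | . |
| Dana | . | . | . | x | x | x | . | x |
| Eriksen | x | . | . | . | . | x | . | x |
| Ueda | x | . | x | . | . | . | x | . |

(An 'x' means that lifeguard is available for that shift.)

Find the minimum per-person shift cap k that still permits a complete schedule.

3

With 4 lifeguards and 10 worker-slots to fill, someone must work at least ⌈10/4⌉ = 3 shifts, so k ≥ 3.
k = 3 works: Wed morning→Eriksen+Ueda, Wed afternoon→Ferraro, Wed evening→Ferraro, Thu morning→Dana, Thu afternoon→Dana, Thu evening→Dana+Eriksen, Fri morning→Ferraro, Fri afternoon→Eriksen.
Loads: Ferraro 3, Dana 3, Eriksen 3, Ueda 1 — all ≤ 3.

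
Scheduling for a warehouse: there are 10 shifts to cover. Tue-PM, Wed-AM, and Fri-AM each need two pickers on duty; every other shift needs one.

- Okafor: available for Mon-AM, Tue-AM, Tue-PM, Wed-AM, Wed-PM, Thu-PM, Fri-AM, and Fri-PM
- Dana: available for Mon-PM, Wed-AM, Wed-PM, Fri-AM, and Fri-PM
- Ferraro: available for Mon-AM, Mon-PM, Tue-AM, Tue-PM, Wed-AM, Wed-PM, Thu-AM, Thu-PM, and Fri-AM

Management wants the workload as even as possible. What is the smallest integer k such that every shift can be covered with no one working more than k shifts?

With 3 pickers and 13 worker-slots to fill, someone must work at least ⌈13/3⌉ = 5 shifts, so k ≥ 5.
k = 5 works: Mon-AM→Okafor, Mon-PM→Dana, Tue-AM→Okafor, Tue-PM→Okafor+Ferraro, Wed-AM→Dana+Ferraro, Wed-PM→Dana, Thu-AM→Ferraro, Thu-PM→Okafor, Fri-AM→Dana+Ferraro, Fri-PM→Okafor.
Loads: Okafor 5, Dana 4, Ferraro 4 — all ≤ 5.

5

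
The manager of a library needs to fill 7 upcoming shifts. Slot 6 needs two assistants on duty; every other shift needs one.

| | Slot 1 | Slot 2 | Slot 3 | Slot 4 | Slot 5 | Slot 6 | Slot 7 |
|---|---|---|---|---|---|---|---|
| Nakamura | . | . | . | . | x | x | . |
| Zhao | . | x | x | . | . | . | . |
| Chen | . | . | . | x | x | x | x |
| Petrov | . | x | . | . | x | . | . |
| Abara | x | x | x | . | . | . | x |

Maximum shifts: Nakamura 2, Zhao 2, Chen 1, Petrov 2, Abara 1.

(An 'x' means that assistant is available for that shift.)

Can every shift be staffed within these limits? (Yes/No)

No

Total capacity is 8 and 8 slots are needed, so capacity alone doesn't rule it out.
Shifts {Slot 4, Slot 6} need 3 worker-slots in total, but the assistants available for any of those shifts (Nakamura and Chen) can supply at most 2 among them. So no valid schedule exists.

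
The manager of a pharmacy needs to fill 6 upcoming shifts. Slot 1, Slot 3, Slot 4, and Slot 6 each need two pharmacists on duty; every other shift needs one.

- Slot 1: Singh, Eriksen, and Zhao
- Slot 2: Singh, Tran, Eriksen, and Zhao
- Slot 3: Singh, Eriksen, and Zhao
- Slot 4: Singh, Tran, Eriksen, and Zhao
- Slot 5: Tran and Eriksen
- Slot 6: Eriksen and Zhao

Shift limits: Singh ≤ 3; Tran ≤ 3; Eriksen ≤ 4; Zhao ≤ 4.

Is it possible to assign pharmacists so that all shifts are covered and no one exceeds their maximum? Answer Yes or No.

Slot 6 can only be covered by Eriksen and Zhao, so that assignment is forced.
One valid schedule: Slot 1→Singh+Eriksen, Slot 2→Singh, Slot 3→Singh+Eriksen, Slot 4→Tran+Eriksen, Slot 5→Tran, Slot 6→Eriksen+Zhao.
Loads: Singh 3/3, Tran 2/3, Eriksen 4/4, Zhao 1/4 — all within limits.

Yes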